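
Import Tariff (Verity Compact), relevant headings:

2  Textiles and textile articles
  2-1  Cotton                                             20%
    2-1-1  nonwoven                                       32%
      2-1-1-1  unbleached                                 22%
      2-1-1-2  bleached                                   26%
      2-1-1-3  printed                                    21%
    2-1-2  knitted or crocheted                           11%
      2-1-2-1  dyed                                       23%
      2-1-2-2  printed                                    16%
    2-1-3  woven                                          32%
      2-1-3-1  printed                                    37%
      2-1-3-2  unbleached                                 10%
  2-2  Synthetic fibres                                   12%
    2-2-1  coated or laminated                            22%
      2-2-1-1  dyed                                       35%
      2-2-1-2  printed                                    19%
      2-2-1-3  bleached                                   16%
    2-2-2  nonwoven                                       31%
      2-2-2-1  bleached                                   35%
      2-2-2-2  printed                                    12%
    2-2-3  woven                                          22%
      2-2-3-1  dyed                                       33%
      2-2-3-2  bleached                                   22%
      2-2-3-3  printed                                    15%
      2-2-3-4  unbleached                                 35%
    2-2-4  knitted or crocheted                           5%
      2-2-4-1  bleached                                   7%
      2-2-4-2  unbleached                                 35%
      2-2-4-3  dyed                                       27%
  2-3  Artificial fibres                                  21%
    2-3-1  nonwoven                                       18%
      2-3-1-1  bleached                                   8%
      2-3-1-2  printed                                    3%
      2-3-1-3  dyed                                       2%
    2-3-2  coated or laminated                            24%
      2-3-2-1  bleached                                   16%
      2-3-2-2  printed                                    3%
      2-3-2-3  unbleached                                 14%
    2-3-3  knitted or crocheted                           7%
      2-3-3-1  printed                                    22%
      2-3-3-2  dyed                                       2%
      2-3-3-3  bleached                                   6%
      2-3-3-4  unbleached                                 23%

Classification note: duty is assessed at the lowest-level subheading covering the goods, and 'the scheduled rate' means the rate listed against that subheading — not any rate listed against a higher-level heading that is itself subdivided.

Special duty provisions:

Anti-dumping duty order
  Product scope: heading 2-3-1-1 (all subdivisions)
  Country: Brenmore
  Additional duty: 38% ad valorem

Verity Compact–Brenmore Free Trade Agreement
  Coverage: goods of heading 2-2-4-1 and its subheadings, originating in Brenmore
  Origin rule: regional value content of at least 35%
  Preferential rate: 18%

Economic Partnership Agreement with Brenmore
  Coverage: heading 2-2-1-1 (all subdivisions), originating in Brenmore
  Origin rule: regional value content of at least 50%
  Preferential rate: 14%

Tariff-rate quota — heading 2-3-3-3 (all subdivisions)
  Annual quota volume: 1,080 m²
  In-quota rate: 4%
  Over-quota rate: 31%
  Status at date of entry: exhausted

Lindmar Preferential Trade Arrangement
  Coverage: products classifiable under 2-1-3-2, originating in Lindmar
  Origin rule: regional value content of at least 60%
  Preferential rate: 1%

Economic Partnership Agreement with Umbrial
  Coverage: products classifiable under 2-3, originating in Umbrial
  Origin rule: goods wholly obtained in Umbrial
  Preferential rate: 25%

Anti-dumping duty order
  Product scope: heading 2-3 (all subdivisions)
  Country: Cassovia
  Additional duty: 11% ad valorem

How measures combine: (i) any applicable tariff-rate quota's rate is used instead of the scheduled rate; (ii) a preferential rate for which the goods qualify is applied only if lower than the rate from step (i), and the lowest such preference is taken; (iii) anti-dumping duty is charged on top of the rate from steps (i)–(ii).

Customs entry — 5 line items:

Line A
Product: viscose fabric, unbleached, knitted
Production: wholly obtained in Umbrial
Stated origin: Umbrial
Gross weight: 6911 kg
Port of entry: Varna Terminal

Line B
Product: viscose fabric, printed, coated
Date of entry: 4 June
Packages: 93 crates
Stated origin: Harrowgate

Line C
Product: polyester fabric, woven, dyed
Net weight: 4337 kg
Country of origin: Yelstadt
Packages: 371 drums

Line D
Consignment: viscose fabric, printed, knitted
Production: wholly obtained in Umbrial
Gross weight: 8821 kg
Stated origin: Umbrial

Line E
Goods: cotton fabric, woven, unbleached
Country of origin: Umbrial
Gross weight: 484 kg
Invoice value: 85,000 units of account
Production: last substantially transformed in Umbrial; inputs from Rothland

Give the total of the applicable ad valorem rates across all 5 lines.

Line A: viscose → 2-3; knitted → 2-3-3; unbleached → 2-3-3-4. Scheduled 23%. Umbrial agreement on 2-3: wholly obtained → 25% available; preference 25% not lower than 23% → no reduction. → 23%.
Line B: viscose → 2-3; coated → 2-3-2; printed → 2-3-2-2. Scheduled 3%. No special measure applies. → 3%.
Line C: polyester → 2-2; woven → 2-2-3; dyed → 2-2-3-1. Scheduled 33%. No special measure applies. → 33%.
Line D: viscose → 2-3; knitted → 2-3-3; printed → 2-3-3-1. Scheduled 22%. Umbrial agreement on 2-3: wholly obtained → 25% available; preference 25% not lower than 22% → no reduction. → 22%.
Line E: cotton → 2-1; woven → 2-1-3; unbleached → 2-1-3-2. Scheduled 10%. Umbrial agreement on 2-3: 2-1-3-2 not covered. → 10%.
Sum: 23% + 3% + 33% + 22% + 10% = 91%.

91%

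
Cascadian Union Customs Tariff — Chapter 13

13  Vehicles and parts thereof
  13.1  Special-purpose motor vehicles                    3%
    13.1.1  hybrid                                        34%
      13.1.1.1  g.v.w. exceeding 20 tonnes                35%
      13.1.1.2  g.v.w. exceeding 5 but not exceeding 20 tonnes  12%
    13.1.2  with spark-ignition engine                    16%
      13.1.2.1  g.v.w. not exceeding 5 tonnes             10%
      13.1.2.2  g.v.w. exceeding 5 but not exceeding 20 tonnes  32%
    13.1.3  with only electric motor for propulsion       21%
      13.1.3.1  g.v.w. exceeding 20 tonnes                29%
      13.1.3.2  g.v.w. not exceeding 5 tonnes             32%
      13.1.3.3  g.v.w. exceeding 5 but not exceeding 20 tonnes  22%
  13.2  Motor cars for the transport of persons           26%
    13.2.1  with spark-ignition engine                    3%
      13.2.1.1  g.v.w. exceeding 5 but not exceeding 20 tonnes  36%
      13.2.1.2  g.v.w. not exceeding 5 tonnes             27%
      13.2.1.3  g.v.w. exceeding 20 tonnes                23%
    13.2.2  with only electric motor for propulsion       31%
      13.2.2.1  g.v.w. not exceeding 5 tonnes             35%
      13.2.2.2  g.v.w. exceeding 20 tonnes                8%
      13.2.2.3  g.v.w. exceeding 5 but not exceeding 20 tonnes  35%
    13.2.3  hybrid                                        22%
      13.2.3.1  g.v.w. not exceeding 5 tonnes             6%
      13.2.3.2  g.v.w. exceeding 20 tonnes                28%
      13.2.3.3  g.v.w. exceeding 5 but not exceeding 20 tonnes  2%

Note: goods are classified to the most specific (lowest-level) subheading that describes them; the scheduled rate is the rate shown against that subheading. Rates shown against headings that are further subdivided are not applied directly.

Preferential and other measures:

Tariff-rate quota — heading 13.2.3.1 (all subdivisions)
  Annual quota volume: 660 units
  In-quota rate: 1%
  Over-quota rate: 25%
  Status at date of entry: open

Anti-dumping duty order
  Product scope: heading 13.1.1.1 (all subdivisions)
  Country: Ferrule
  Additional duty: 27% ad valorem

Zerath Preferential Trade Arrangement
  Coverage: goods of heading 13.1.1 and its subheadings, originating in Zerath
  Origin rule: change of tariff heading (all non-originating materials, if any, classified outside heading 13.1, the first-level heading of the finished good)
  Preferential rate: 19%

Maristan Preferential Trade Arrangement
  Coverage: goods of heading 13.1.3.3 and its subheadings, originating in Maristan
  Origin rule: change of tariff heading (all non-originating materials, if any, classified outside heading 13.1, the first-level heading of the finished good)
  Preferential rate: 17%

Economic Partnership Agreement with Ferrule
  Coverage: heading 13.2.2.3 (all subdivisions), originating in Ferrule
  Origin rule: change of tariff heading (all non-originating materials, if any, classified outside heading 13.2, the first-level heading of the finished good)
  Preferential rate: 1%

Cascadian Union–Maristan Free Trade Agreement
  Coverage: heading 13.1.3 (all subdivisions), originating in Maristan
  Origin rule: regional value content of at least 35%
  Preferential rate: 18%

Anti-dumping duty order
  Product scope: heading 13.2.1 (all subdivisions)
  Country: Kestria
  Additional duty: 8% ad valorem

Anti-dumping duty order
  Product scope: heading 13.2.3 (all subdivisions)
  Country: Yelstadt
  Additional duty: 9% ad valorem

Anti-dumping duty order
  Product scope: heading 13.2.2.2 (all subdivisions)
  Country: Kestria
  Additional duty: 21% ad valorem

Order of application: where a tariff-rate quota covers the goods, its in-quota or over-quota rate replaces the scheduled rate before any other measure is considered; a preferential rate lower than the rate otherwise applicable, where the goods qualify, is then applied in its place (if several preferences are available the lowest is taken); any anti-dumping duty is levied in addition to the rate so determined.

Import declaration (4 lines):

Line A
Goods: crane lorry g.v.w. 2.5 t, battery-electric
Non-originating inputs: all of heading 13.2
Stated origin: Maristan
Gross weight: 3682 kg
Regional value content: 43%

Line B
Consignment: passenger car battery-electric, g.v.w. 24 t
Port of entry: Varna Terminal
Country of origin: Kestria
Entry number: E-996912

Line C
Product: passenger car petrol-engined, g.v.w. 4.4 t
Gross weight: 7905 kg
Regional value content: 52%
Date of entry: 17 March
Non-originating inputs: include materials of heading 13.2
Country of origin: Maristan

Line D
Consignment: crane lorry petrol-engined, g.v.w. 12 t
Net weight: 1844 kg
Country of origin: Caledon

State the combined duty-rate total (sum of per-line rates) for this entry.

106%

Line A: crane lorry → 13.1; battery-electric → 13.1.3; g.v.w. 2.5 t → 13.1.3.2. Scheduled 32%. Maristan agreement on 13.1.3.3: 13.1.3.2 not covered; Maristan agreement on 13.1.3: RVC ≥ 35% → 18% available; preferential 18%. → 18%.
Line B: passenger car → 13.2; battery-electric → 13.2.2; g.v.w. 24 t → 13.2.2.2. Scheduled 8%. anti-dumping (Kestria, 13.2.2.2): +21%; total 8% + 21% = 29%. → 29%.
Line C: passenger car → 13.2; petrol-engined → 13.2.1; g.v.w. 4.4 t → 13.2.1.2. Scheduled 27%. Maristan agreement on 13.1.3.3: 13.2.1.2 not covered; Maristan agreement on 13.1.3: 13.2.1.2 not covered. → 27%.
Line D: crane lorry → 13.1; petrol-engined → 13.1.2; g.v.w. 12 t → 13.1.2.2. Scheduled 32%. No special measure applies. → 32%.
Sum: 18% + 29% + 27% + 32% = 106%.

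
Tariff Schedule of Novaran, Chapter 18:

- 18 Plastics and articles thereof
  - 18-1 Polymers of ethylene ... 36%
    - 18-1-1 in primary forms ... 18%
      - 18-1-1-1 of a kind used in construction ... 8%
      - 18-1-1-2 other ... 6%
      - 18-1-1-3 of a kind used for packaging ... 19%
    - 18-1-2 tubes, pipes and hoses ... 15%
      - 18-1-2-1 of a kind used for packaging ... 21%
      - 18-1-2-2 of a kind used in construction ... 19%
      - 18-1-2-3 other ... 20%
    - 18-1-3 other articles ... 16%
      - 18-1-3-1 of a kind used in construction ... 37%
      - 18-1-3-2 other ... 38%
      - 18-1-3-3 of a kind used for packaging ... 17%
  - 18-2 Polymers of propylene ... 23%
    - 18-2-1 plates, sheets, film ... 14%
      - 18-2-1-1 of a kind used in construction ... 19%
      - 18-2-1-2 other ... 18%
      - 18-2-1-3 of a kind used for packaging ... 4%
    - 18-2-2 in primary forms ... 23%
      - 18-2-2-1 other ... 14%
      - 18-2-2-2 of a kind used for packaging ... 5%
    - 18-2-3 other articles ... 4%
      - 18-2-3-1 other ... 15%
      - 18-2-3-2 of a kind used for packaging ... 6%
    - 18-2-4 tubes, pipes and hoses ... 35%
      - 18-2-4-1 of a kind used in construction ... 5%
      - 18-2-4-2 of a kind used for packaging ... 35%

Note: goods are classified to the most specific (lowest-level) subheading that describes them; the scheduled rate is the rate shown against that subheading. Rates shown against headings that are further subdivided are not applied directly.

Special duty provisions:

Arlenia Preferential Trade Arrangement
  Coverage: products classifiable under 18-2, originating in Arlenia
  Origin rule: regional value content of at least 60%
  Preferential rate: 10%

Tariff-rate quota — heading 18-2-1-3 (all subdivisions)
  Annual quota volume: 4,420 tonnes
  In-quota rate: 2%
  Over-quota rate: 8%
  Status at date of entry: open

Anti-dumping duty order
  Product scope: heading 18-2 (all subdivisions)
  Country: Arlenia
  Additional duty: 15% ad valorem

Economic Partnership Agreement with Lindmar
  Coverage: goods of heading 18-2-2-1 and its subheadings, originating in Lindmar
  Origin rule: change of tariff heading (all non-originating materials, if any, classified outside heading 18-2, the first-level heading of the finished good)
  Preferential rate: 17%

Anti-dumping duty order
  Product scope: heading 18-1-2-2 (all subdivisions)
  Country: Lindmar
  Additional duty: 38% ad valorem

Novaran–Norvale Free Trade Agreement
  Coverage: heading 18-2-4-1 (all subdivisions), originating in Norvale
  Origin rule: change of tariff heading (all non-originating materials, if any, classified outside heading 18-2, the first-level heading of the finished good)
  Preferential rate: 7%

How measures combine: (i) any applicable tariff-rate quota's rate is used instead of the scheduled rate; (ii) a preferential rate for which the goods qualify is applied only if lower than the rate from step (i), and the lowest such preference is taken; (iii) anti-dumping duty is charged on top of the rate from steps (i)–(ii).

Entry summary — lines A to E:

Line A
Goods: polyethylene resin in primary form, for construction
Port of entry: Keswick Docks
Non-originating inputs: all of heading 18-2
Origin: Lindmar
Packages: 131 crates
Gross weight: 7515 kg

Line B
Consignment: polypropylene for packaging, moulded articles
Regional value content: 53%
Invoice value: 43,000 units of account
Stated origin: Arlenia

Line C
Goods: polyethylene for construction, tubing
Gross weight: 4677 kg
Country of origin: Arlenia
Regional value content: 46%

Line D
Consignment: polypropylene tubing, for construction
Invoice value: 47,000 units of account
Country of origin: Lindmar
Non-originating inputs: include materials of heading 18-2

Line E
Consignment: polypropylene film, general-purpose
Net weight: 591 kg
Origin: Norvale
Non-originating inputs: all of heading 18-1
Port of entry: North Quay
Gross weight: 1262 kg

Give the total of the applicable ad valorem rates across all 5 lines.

71%

Line A: polyethylene → 18-1; resin in primary form → 18-1-1; for construction → 18-1-1-1. Scheduled 8%. Lindmar agreement on 18-2-2-1: 18-1-1-1 not covered. → 8%.
Line B: polypropylene → 18-2; moulded articles → 18-2-3; for packaging → 18-2-3-2. Scheduled 6%. Arlenia agreement on 18-2: RVC < 60%; anti-dumping (Arlenia, 18-2): +15%; total 6% + 15% = 21%. → 21%.
Line C: polyethylene → 18-1; tubing → 18-1-2; for construction → 18-1-2-2. Scheduled 19%. Arlenia agreement on 18-2: 18-1-2-2 not covered. → 19%.
Line D: polypropylene → 18-2; tubing → 18-2-4; for construction → 18-2-4-1. Scheduled 5%. Lindmar agreement on 18-2-2-1: 18-2-4-1 not covered. → 5%.
Line E: polypropylene → 18-2; film → 18-2-1; general-purpose → 18-2-1-2. Scheduled 18%. Norvale agreement on 18-2-4-1: 18-2-1-2 not covered. → 18%.
Sum: 8% + 21% + 19% + 5% + 18% = 71%.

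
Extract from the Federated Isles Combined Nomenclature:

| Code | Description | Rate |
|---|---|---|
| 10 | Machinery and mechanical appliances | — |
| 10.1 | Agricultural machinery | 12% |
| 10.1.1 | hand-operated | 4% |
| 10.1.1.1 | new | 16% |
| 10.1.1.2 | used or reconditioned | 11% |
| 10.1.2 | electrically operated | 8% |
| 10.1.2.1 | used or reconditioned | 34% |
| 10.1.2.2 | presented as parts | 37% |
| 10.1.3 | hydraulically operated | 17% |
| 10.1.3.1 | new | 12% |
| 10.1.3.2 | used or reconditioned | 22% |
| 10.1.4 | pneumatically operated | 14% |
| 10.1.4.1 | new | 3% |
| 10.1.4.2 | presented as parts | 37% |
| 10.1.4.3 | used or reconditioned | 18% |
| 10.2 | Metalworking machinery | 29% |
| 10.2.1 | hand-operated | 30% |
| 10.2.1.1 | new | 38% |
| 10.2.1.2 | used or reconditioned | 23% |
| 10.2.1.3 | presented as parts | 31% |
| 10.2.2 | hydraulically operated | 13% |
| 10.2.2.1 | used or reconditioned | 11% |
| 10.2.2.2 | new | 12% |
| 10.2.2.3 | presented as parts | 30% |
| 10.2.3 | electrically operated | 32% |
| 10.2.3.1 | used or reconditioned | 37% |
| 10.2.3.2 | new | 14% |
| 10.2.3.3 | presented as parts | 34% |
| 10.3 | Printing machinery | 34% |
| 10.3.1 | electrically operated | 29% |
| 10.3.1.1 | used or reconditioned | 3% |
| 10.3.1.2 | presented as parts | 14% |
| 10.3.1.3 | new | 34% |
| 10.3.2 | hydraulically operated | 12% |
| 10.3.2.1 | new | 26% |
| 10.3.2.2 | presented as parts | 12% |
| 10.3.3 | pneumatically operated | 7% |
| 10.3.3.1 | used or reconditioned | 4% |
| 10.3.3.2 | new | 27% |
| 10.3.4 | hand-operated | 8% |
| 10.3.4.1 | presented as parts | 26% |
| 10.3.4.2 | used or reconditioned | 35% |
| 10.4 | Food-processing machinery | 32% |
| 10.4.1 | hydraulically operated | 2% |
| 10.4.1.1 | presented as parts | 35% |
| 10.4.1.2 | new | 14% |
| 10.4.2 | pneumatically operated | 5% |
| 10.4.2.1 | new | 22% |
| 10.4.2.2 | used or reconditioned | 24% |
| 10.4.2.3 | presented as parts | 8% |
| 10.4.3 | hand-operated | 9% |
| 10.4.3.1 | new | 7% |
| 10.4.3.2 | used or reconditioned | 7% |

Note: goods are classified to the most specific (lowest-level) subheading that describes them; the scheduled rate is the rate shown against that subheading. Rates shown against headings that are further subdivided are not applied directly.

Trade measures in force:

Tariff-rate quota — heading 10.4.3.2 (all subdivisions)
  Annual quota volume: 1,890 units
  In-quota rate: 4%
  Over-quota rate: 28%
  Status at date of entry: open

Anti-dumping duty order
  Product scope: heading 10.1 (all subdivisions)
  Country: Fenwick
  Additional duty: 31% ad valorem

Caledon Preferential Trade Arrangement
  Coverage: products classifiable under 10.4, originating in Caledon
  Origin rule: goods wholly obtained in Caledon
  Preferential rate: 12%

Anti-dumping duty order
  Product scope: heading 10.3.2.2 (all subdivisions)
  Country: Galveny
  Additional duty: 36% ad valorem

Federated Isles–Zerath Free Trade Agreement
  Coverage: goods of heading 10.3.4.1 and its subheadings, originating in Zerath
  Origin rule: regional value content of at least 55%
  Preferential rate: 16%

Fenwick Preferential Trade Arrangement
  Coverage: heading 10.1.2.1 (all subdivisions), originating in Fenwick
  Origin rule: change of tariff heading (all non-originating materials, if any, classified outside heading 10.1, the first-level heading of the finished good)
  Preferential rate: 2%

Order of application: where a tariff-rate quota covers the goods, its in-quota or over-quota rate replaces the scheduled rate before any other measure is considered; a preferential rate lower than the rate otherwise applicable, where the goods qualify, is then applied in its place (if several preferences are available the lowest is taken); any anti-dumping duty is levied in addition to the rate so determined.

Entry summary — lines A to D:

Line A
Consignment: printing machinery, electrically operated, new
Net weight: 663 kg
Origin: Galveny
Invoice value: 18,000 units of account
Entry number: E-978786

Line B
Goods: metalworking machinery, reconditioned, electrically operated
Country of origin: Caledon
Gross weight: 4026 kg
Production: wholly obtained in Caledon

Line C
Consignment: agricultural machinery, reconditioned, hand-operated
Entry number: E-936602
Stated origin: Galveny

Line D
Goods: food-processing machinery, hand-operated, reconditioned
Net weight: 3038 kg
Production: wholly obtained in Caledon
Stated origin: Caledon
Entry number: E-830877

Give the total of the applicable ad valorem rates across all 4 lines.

Line A: printing → 10.3; electrically operated → 10.3.1; new → 10.3.1.3. Scheduled 34%. No special measure applies. → 34%.
Line B: metalworking → 10.2; electrically operated → 10.2.3; reconditioned → 10.2.3.1. Scheduled 37%. Caledon agreement on 10.4: 10.2.3.1 not covered. → 37%.
Line C: agricultural → 10.1; hand-operated → 10.1.1; reconditioned → 10.1.1.2. Scheduled 11%. No special measure applies. → 11%.
Line D: food-processing → 10.4; hand-operated → 10.4.3; reconditioned → 10.4.3.2. Scheduled 7%. quota on 10.4.3.2 open → in-quota 4%; Caledon agreement on 10.4: wholly obtained → 12% available; preference 12% not lower than 4% → no reduction. → 4%.
Sum: 34% + 37% + 11% + 4% = 86%.

86%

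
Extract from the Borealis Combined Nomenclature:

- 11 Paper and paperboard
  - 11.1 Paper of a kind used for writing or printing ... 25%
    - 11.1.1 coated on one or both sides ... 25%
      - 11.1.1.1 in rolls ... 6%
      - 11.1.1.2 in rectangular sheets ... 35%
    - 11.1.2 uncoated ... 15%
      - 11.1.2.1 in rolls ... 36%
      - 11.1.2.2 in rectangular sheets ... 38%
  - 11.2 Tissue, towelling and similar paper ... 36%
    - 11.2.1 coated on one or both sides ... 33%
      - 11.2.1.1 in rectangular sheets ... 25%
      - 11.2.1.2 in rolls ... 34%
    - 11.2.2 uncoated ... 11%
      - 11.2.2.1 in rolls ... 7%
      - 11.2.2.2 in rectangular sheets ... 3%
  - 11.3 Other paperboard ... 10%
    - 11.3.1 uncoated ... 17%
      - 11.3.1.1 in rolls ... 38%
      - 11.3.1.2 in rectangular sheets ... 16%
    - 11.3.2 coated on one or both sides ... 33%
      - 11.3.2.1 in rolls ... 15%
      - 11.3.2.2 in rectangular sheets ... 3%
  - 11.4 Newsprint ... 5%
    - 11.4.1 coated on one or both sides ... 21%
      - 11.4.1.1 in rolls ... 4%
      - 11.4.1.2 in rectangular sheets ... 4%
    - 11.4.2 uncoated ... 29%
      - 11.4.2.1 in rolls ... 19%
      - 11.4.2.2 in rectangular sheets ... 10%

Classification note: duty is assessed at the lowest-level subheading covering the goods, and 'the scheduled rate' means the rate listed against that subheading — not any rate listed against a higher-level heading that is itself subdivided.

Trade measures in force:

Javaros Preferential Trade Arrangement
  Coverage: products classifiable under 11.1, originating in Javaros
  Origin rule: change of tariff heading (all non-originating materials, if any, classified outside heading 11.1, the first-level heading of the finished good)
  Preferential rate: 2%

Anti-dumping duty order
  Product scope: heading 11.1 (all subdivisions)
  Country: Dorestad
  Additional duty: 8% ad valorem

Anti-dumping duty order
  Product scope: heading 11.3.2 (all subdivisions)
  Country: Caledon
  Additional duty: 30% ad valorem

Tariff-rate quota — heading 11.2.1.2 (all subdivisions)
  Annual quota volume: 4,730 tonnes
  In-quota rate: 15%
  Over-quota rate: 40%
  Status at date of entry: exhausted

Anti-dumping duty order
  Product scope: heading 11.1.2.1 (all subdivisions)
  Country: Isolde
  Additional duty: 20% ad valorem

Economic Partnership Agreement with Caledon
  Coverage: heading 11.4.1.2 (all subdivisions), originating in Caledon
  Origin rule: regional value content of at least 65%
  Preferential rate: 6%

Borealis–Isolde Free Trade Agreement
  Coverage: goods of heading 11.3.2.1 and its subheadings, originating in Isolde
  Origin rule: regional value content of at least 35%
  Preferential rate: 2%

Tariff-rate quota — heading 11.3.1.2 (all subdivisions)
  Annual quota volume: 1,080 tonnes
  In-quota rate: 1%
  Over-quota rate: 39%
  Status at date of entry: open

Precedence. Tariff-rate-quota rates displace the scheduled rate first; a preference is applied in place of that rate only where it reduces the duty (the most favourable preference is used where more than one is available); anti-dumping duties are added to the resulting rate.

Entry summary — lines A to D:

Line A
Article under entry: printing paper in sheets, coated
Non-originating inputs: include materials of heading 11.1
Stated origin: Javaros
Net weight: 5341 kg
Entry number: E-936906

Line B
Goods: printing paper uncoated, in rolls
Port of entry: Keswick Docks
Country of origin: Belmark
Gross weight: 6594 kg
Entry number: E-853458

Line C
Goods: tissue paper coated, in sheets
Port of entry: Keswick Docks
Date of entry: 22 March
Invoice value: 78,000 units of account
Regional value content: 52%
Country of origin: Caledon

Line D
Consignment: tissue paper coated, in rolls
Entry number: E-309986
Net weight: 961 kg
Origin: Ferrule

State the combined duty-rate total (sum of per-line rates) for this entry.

136%

Line A: printing paper → 11.1; coated → 11.1.1; in sheets → 11.1.1.2. Scheduled 35%. Javaros agreement on 11.1: CTH not met. → 35%.
Line B: printing paper → 11.1; uncoated → 11.1.2; in rolls → 11.1.2.1. Scheduled 36%. No special measure applies. → 36%.
Line C: tissue paper → 11.2; coated → 11.2.1; in sheets → 11.2.1.1. Scheduled 25%. Caledon agreement on 11.4.1.2: 11.2.1.1 not covered. → 25%.
Line D: tissue paper → 11.2; coated → 11.2.1; in rolls → 11.2.1.2. Scheduled 34%. quota on 11.2.1.2 exhausted → over-quota 40%. → 40%.
Sum: 35% + 36% + 25% + 40% = 136%.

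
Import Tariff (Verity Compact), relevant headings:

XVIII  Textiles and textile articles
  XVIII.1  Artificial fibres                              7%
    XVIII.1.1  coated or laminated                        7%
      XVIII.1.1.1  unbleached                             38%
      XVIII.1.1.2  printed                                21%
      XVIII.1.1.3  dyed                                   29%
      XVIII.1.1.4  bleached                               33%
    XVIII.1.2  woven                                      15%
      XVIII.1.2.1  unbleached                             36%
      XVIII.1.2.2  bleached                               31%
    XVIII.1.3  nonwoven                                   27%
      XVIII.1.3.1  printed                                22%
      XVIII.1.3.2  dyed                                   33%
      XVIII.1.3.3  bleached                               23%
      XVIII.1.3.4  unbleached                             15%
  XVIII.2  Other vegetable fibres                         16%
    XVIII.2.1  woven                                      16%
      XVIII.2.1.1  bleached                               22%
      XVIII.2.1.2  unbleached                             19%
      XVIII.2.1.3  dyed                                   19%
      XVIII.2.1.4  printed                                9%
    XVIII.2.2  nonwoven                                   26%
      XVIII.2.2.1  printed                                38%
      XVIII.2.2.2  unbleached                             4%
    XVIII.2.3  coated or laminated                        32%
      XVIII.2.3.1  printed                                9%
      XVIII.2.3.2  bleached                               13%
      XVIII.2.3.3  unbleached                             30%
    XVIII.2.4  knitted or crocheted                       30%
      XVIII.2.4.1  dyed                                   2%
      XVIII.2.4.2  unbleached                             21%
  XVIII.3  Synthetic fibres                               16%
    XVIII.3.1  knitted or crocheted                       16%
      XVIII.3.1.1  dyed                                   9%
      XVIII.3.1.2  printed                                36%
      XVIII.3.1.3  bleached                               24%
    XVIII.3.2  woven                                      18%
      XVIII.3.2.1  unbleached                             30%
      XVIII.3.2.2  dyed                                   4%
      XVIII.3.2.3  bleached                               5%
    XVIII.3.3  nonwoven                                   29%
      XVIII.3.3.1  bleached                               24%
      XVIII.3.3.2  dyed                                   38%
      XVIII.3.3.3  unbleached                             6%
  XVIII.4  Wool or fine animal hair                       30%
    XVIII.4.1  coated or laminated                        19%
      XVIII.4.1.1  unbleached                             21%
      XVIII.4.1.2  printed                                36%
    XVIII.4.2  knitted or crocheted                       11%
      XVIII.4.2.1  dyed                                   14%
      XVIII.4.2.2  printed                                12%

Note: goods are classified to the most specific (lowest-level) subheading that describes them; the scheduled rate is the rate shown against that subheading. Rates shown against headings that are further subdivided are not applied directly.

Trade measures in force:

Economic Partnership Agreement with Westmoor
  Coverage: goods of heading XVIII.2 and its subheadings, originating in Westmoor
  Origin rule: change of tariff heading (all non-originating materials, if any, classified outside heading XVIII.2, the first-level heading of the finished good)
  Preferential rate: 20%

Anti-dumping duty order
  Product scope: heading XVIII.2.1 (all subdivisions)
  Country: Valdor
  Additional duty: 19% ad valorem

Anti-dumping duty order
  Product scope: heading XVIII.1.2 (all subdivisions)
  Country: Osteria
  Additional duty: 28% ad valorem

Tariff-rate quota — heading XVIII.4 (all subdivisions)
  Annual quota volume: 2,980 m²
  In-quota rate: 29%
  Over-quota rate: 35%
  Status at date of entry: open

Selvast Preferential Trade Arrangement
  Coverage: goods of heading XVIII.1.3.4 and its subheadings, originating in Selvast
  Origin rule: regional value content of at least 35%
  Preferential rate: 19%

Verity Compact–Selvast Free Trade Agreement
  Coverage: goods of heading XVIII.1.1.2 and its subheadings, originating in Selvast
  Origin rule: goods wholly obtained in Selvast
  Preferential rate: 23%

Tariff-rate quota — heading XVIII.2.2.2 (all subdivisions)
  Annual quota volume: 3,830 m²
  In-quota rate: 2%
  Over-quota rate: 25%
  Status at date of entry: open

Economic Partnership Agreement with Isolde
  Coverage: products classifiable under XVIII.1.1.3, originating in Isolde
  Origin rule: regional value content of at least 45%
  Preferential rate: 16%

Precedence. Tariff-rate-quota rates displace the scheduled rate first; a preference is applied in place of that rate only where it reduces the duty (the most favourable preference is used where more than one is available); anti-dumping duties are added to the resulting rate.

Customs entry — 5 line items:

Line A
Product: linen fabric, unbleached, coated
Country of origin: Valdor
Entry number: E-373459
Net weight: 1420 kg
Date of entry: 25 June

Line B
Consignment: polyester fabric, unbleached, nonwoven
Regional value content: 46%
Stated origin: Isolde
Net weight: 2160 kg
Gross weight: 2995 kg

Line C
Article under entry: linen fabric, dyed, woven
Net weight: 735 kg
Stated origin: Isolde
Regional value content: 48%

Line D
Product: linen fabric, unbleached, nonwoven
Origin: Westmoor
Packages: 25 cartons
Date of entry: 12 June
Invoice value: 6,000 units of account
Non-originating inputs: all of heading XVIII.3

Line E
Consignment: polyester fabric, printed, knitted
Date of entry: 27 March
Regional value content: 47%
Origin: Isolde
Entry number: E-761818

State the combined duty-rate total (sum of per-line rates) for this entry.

93%

Line A: linen → XVIII.2; coated → XVIII.2.3; unbleached → XVIII.2.3.3. Scheduled 30%. No special measure applies. → 30%.
Line B: polyester → XVIII.3; nonwoven → XVIII.3.3; unbleached → XVIII.3.3.3. Scheduled 6%. Isolde agreement on XVIII.1.1.3: XVIII.3.3.3 not covered. → 6%.
Line C: linen → XVIII.2; woven → XVIII.2.1; dyed → XVIII.2.1.3. Scheduled 19%. Isolde agreement on XVIII.1.1.3: XVIII.2.1.3 not covered. → 19%.
Line D: linen → XVIII.2; nonwoven → XVIII.2.2; unbleached → XVIII.2.2.2. Scheduled 4%. quota on XVIII.2.2.2 open → in-quota 2%; Westmoor agreement on XVIII.2: CTH met → 20% available; preference 20% not lower than 2% → no reduction. → 2%.
Line E: polyester → XVIII.3; knitted → XVIII.3.1; printed → XVIII.3.1.2. Scheduled 36%. Isolde agreement on XVIII.1.1.3: XVIII.3.1.2 not covered. → 36%.
Sum: 30% + 6% + 19% + 2% + 36% = 93%.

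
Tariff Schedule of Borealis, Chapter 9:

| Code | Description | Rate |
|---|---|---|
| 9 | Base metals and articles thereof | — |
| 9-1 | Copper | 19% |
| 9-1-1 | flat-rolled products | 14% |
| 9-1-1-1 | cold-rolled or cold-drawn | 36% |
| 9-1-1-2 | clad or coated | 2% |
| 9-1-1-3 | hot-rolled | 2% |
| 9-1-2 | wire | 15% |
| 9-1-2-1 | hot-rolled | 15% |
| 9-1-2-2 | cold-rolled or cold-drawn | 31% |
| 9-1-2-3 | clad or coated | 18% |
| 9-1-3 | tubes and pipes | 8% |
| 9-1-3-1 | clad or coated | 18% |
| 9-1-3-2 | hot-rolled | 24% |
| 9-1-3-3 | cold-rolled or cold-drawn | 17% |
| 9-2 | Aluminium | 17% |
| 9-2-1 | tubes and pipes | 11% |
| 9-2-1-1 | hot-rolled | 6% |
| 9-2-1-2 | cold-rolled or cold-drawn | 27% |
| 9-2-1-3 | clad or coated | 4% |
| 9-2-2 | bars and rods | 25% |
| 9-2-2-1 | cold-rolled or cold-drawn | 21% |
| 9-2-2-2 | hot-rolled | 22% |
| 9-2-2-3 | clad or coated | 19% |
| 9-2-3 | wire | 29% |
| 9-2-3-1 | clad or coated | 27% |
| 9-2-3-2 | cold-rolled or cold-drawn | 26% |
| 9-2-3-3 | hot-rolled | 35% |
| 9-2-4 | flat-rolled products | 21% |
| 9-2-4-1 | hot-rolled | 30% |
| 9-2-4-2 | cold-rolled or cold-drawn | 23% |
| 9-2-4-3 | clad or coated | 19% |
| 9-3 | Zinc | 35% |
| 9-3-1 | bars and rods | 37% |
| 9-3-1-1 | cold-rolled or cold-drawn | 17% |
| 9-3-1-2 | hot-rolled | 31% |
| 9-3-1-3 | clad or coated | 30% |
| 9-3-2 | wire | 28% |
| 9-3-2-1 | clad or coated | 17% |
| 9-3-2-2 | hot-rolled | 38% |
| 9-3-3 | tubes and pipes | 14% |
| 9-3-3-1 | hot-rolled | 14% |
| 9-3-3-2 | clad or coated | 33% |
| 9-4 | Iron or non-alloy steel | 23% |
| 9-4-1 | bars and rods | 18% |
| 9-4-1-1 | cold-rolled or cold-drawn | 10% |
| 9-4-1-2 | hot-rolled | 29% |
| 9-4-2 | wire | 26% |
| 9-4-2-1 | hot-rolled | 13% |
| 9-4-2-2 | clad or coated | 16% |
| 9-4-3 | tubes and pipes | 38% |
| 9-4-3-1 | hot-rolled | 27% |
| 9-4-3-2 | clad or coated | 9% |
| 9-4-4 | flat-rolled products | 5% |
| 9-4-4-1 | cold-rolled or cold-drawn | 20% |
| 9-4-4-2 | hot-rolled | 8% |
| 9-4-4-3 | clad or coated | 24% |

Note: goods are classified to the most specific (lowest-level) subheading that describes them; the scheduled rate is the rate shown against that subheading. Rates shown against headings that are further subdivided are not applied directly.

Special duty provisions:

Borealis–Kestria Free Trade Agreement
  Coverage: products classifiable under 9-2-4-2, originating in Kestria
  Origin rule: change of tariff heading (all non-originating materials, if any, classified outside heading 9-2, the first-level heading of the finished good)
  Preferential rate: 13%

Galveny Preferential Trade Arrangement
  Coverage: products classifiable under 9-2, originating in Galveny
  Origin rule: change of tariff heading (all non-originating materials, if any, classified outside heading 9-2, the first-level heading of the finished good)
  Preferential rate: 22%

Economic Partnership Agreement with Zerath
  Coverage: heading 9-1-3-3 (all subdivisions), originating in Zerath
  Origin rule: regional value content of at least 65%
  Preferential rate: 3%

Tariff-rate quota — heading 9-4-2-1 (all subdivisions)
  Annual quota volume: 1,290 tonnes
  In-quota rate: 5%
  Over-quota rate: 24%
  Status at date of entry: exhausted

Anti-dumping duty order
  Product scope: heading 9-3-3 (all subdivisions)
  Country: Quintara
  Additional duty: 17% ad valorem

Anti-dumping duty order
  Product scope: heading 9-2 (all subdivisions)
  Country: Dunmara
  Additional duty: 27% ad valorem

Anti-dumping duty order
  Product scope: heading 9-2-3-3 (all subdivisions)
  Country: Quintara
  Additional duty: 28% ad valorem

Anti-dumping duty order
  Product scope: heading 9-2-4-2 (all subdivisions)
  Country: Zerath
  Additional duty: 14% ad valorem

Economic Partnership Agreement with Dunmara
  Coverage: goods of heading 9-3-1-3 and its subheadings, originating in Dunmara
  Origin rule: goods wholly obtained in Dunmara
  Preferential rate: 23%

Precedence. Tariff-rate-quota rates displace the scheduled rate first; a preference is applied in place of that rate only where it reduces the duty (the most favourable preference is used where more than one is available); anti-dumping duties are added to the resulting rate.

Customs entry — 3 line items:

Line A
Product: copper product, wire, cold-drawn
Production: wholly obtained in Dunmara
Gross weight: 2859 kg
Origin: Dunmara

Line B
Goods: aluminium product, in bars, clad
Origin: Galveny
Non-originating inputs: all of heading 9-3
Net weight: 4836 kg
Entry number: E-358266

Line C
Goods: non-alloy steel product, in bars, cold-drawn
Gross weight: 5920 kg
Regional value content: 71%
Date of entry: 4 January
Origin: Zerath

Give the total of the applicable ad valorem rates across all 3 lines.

60%

Line A: copper → 9-1; wire → 9-1-2; cold-drawn → 9-1-2-2. Scheduled 31%. Dunmara agreement on 9-3-1-3: 9-1-2-2 not covered. → 31%.
Line B: aluminium → 9-2; in bars → 9-2-2; clad → 9-2-2-3. Scheduled 19%. Galveny agreement on 9-2: CTH met → 22% available; preference 22% not lower than 19% → no reduction. → 19%.
Line C: non-alloy steel → 9-4; in bars → 9-4-1; cold-drawn → 9-4-1-1. Scheduled 10%. Zerath agreement on 9-1-3-3: 9-4-1-1 not covered. → 10%.
Sum: 31% + 19% + 10% = 60%.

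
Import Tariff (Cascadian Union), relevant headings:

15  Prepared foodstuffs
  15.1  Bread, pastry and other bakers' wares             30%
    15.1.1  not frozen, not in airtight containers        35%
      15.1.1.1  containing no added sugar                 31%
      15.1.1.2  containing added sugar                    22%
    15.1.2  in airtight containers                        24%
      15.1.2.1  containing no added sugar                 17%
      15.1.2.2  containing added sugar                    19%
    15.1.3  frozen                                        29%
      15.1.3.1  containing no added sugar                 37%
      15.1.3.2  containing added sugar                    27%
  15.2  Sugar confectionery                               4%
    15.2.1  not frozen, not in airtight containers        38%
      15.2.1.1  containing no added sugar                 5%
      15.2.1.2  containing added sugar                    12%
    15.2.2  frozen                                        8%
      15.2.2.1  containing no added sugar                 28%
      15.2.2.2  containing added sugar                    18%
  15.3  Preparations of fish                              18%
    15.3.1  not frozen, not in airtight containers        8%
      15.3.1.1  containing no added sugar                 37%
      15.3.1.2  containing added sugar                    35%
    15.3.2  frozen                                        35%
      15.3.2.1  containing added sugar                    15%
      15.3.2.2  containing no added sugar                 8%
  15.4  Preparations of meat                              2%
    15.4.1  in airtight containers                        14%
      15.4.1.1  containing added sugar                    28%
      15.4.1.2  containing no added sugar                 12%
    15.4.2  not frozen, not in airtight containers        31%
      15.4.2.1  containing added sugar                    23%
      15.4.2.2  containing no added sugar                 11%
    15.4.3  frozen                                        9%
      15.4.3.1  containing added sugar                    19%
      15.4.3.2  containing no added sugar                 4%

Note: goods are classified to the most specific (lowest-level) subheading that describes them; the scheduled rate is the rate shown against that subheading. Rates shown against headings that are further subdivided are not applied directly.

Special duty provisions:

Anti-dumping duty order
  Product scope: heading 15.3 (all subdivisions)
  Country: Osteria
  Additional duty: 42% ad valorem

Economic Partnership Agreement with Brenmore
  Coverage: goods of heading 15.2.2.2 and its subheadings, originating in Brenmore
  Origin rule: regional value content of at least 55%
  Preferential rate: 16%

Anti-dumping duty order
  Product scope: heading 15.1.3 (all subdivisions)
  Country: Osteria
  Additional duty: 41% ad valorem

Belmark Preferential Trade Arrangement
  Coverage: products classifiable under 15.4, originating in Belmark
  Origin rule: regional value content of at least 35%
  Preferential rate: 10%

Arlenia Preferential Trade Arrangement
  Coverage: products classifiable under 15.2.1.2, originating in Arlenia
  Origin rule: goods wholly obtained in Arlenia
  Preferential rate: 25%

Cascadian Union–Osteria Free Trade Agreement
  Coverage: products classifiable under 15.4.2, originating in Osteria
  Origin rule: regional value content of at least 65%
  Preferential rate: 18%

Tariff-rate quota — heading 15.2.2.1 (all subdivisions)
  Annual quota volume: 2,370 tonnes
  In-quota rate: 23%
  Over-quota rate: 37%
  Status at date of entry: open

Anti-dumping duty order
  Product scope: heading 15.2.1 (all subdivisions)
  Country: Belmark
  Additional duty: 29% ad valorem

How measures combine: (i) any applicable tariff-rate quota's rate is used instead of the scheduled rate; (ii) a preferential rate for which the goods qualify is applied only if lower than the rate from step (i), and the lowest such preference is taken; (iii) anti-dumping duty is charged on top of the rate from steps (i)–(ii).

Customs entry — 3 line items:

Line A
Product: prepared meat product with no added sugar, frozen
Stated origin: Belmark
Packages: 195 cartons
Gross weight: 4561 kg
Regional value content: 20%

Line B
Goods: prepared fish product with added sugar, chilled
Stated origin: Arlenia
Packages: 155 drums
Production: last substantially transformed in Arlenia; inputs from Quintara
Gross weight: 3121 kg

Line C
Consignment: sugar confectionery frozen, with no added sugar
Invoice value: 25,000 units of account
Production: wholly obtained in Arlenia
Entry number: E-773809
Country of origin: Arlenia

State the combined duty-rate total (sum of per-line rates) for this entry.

Line A: prepared meat product → 15.4; frozen → 15.4.3; with no added sugar → 15.4.3.2. Scheduled 4%. Belmark agreement on 15.4: RVC < 35%. → 4%.
Line B: prepared fish product → 15.3; chilled → 15.3.1; with added sugar → 15.3.1.2. Scheduled 35%. Arlenia agreement on 15.2.1.2: 15.3.1.2 not covered. → 35%.
Line C: sugar confectionery → 15.2; frozen → 15.2.2; with no added sugar → 15.2.2.1. Scheduled 28%. quota on 15.2.2.1 open → in-quota 23%; Arlenia agreement on 15.2.1.2: 15.2.2.1 not covered. → 23%.
Sum: 4% + 35% + 23% = 62%.

62%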